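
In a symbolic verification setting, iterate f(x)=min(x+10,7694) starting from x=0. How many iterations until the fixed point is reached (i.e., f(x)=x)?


Step 1: x=0, cap=7694, increment=10
Step 2: x grows by 10 each step until capped at 7694; fixed point is x=7694
Step 3: iterations = ceil(7694/10) = 770

770


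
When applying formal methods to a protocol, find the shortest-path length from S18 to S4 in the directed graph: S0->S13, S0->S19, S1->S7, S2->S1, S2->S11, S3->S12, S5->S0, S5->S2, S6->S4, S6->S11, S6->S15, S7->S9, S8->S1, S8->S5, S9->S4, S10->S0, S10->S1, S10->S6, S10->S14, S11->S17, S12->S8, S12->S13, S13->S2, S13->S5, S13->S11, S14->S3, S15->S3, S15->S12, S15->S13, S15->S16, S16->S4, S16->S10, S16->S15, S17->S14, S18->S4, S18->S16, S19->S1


BFS layer-by-layer from S18:
  dist 0: {S18}
  dist 1: {S4, S16}
  -> S4 reached at distance 1
Shortest path length = 1

1


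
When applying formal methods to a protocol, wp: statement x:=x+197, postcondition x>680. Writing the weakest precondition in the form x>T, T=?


Formula: wp(x:=E, P) = P[E/x] (substitute E for x in postcondition)
Step 1: Postcondition: x>680
Step 2: Substitute x+197 for x: x+197>680
Step 3: Solve for x: x > 680-197 = 483

483


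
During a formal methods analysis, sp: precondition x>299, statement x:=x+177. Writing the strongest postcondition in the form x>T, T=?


Formula: sp(P, x:=E) = exists old_x. (x = E[old_x/x]) AND P[old_x/x] (old_x is the value of x before the assignment; eliminate old_x by solving x = E[old_x/x] for old_x)
Step 1: Precondition P: x>299, i.e. old_x > 299
Step 2: Assignment gives x = old_x + 177, so old_x = x - 177
Step 3: Substitute into P: x - 177 > 299
Step 4: Simplify: x > 299+177 = 476

476


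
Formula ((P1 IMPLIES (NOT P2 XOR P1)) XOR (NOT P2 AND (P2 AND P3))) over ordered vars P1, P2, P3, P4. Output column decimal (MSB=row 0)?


Formula: ((P1 IMPLIES (NOT P2 XOR P1)) XOR (NOT P2 AND (P2 AND P3))) over P1, P2, P3, P4 (16 rows)
Evaluate each row (bits = P1,P2,P3,P4, MSB first):
  row 0 [0000]: ((0 IMPLIES (NOT 0 XOR 0)) XOR (NOT 0 AND (0 AND 0))) -> 1
  row 1 [0001]: ((0 IMPLIES (NOT 0 XOR 0)) XOR (NOT 0 AND (0 AND 0))) -> 1
  row 2 [0010]: ((0 IMPLIES (NOT 0 XOR 0)) XOR (NOT 0 AND (0 AND 1))) -> 1
  row 3 [0011]: ((0 IMPLIES (NOT 0 XOR 0)) XOR (NOT 0 AND (0 AND 1))) -> 1
  row 4 [0100]: ((0 IMPLIES (NOT 1 XOR 0)) XOR (NOT 1 AND (1 AND 0))) -> 1
  row 5 [0101]: ((0 IMPLIES (NOT 1 XOR 0)) XOR (NOT 1 AND (1 AND 0))) -> 1
  row 6 [0110]: ((0 IMPLIES (NOT 1 XOR 0)) XOR (NOT 1 AND (1 AND 1))) -> 1
  row 7 [0111]: ((0 IMPLIES (NOT 1 XOR 0)) XOR (NOT 1 AND (1 AND 1))) -> 1
  row 8 [1000]: ((1 IMPLIES (NOT 0 XOR 1)) XOR (NOT 0 AND (0 AND 0))) -> 0
  row 9 [1001]: ((1 IMPLIES (NOT 0 XOR 1)) XOR (NOT 0 AND (0 AND 0))) -> 0
  row 10 [1010]: ((1 IMPLIES (NOT 0 XOR 1)) XOR (NOT 0 AND (0 AND 1))) -> 0
  row 11 [1011]: ((1 IMPLIES (NOT 0 XOR 1)) XOR (NOT 0 AND (0 AND 1))) -> 0
  row 12 [1100]: ((1 IMPLIES (NOT 1 XOR 1)) XOR (NOT 1 AND (1 AND 0))) -> 1
  row 13 [1101]: ((1 IMPLIES (NOT 1 XOR 1)) XOR (NOT 1 AND (1 AND 0))) -> 1
  row 14 [1110]: ((1 IMPLIES (NOT 1 XOR 1)) XOR (NOT 1 AND (1 AND 1))) -> 1
  row 15 [1111]: ((1 IMPLIES (NOT 1 XOR 1)) XOR (NOT 1 AND (1 AND 1))) -> 1
Full result column, 4 rows per line (P1,P2 fixed per line; P3,P4 runs 00..11 left to right):
  rows 0-3 [P1,P2=00]: 1111  = hex F
  rows 4-7 [P1,P2=01]: 1111  = hex F
  rows 8-11 [P1,P2=10]: 0000  = hex 0
  rows 12-15 [P1,P2=11]: 1111  = hex F
Output column (row 0 .. row 15) = 1111111100001111
Output column grouped in 4s = 1111 1111 0000 1111 = 0xFF0F
Convert to decimal digit by digit (value = value*16 + digit):
  F -> 15
  15*16 + 15 (F) = 255
  255*16 + 0 = 4080
  4080*16 + 15 (F) = 65295
Decimal = 65295

65295


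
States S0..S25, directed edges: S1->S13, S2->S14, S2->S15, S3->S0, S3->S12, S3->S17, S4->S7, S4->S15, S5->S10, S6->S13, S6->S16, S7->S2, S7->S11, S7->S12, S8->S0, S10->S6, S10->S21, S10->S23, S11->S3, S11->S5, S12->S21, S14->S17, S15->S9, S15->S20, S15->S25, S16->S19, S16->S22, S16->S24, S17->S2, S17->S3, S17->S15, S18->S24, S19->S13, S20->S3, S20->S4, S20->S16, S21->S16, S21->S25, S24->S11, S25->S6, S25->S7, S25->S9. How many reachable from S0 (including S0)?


BFS from S0:
  layer 0: {S0}
Reachable set: {S0}
Count = 1

1


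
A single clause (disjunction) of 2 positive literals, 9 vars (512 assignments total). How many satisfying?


Step 1: Total=2^9=512
Step 2: Unsat when all 2 false: 2^7=128
Step 3: Sat=512-128=384

384


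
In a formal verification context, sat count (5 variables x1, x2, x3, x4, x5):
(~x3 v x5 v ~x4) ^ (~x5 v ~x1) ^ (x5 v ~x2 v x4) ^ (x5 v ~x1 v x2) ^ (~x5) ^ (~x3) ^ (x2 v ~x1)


CNF with 7 clauses over 5 vars (32 assignments).
An assignment satisfies CNF iff every clause has >=1 true literal.
Check each row (bits = x1,x2,x3,x4,x5; clause T/F shown):
  row 0 [00000]: clauses=TTTTTTT -> 1
  row 1 [00001]: clauses=TTTTFTT -> 0
  row 2 [00010]: clauses=TTTTTTT -> 1
  row 3 [00011]: clauses=TTTTFTT -> 0
  row 4 [00100]: clauses=TTTTTFT -> 0
  row 5 [00101]: clauses=TTTTFFT -> 0
  row 6 [00110]: clauses=FTTTTFT -> 0
  row 7 [00111]: clauses=TTTTFFT -> 0
  row 8 [01000]: clauses=TTFTTTT -> 0
  row 9 [01001]: clauses=TTTTFTT -> 0
  row 10 [01010]: clauses=TTTTTTT -> 1
  row 11 [01011]: clauses=TTTTFTT -> 0
  row 12 [01100]: clauses=TTFTTFT -> 0
  row 13 [01101]: clauses=TTTTFFT -> 0
  row 14 [01110]: clauses=FTTTTFT -> 0
  row 15 [01111]: clauses=TTTTFFT -> 0
  row 16 [10000]: clauses=TTTFTTF -> 0
  row 17 [10001]: clauses=TFTTFTF -> 0
  row 18 [10010]: clauses=TTTFTTF -> 0
  row 19 [10011]: clauses=TFTTFTF -> 0
  row 20 [10100]: clauses=TTTFTFF -> 0
  row 21 [10101]: clauses=TFTTFFF -> 0
  row 22 [10110]: clauses=FTTFTFF -> 0
  row 23 [10111]: clauses=TFTTFFF -> 0
  row 24 [11000]: clauses=TTFTTTT -> 0
  row 25 [11001]: clauses=TFTTFTT -> 0
  row 26 [11010]: clauses=TTTTTTT -> 1
  row 27 [11011]: clauses=TFTTFTT -> 0
  row 28 [11100]: clauses=TTFTTFT -> 0
  row 29 [11101]: clauses=TFTTFFT -> 0
  row 30 [11110]: clauses=FTTTTFT -> 0
  row 31 [11111]: clauses=TFTTFFT -> 0
Full result column, 8 rows per line (x1,x2 fixed per line; x3,x4,x5 runs 000..111 left to right):
  rows 0-7 [x1,x2=00]: 10100000  (ones: 2)
  rows 8-15 [x1,x2=01]: 00100000  (ones: 1)
  rows 16-23 [x1,x2=10]: 00000000  (ones: 0)
  rows 24-31 [x1,x2=11]: 00100000  (ones: 1)
Satisfying assignments = 2+1+0+1 = 4

4


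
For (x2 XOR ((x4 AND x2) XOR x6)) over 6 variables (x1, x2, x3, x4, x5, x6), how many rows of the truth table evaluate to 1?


Formula: (x2 XOR ((x4 AND x2) XOR x6)) over 6 vars (64 rows)
Evaluate each row (x1, x2, x3, x4, x5, x6 as bits, MSB first):
  row 0 [000000]: (0 XOR ((0 AND 0) XOR 0)) -> 0
  row 1 [000001]: (0 XOR ((0 AND 0) XOR 1)) -> 1
  row 2 [000010]: (0 XOR ((0 AND 0) XOR 0)) -> 0
  row 3 [000011]: (0 XOR ((0 AND 0) XOR 1)) -> 1
  row 4 [000100]: (0 XOR ((1 AND 0) XOR 0)) -> 0
  (every remaining row is evaluated the same way; all 64 results are listed next)
Full result column, 8 rows per line (x1,x2,x3 fixed per line; x4,x5,x6 runs 000..111 left to right):
  rows 0-7 [x1,x2,x3=000]: 01010101  (ones: 4)
  rows 8-15 [x1,x2,x3=001]: 01010101  (ones: 4)
  rows 16-23 [x1,x2,x3=010]: 10100101  (ones: 4)
  rows 24-31 [x1,x2,x3=011]: 10100101  (ones: 4)
  rows 32-39 [x1,x2,x3=100]: 01010101  (ones: 4)
  rows 40-47 [x1,x2,x3=101]: 01010101  (ones: 4)
  rows 48-55 [x1,x2,x3=110]: 10100101  (ones: 4)
  rows 56-63 [x1,x2,x3=111]: 10100101  (ones: 4)
Count of 1-rows = 4+4+4+4+4+4+4+4 = 32

32


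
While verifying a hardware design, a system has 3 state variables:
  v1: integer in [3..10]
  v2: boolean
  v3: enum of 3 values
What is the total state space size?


State space = product of domain sizes of all variables.
Domain sizes:
  v1 (integer in [3..10]): 8
  v2 (boolean): 2
  v3 (enum of 3 values): 3
Product = 8 * 2 * 3 = 48

48


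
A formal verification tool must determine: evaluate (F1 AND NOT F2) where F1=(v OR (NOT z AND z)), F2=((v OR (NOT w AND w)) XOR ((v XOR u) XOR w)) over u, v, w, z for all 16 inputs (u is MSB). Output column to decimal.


F1 = (v OR (NOT z AND z))
F2 = ((v OR (NOT w AND w)) XOR ((v XOR u) XOR w))
Counterexample to F1=>F2 is where F1=1 and F2=0.
Evaluate each row (bits = u,v,w,z, MSB first):
  row 0 [0000]: F1=0 F2=0 -> F1&~F2 -> 0
  row 1 [0001]: F1=0 F2=0 -> F1&~F2 -> 0
  row 2 [0010]: F1=0 F2=1 -> F1&~F2 -> 0
  row 3 [0011]: F1=0 F2=1 -> F1&~F2 -> 0
  row 4 [0100]: F1=1 F2=0 -> F1&~F2 -> 1
  row 5 [0101]: F1=1 F2=0 -> F1&~F2 -> 1
  row 6 [0110]: F1=1 F2=1 -> F1&~F2 -> 0
  row 7 [0111]: F1=1 F2=1 -> F1&~F2 -> 0
  row 8 [1000]: F1=0 F2=1 -> F1&~F2 -> 0
  row 9 [1001]: F1=0 F2=1 -> F1&~F2 -> 0
  row 10 [1010]: F1=0 F2=0 -> F1&~F2 -> 0
  row 11 [1011]: F1=0 F2=0 -> F1&~F2 -> 0
  row 12 [1100]: F1=1 F2=1 -> F1&~F2 -> 0
  row 13 [1101]: F1=1 F2=1 -> F1&~F2 -> 0
  row 14 [1110]: F1=1 F2=0 -> F1&~F2 -> 1
  row 15 [1111]: F1=1 F2=0 -> F1&~F2 -> 1
Full result column, 4 rows per line (u,v fixed per line; w,z runs 00..11 left to right):
  rows 0-3 [u,v=00]: 0000  = hex 0
  rows 4-7 [u,v=01]: 1100  = hex C
  rows 8-11 [u,v=10]: 0000  = hex 0
  rows 12-15 [u,v=11]: 0011  = hex 3
Counterexample vector (row 0 .. row 15) = 0000110000000011
Output column grouped in 4s = 0000 1100 0000 0011 = 0x0C03
Convert to decimal digit by digit (value = value*16 + digit):
  0 -> 0
  0*16 + 12 (C) = 12
  12*16 + 0 = 192
  192*16 + 3 = 3075
Decimal = 3075

3075


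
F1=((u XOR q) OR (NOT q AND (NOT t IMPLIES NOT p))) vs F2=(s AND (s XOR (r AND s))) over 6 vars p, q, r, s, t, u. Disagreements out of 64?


F1 = ((u XOR q) OR (NOT q AND (NOT t IMPLIES NOT p)))
F2 = (s AND (s XOR (r AND s)))
Evaluate both on each of 64 rows (bits = p,q,r,s,t,u):
  row 0 [000000]: F1=1 F2=0 (differ) -> 1
  row 1 [000001]: F1=1 F2=0 (differ) -> 1
  row 2 [000010]: F1=1 F2=0 (differ) -> 1
  row 3 [000011]: F1=1 F2=0 (differ) -> 1
  row 4 [000100]: F1=1 F2=1 -> 0
  (every remaining row is evaluated the same way; all 64 results are listed next)
Full result column, 8 rows per line (p,q,r fixed per line; s,t,u runs 000..111 left to right):
  rows 0-7 [p,q,r=000]: 11110000  (ones: 4)
  rows 8-15 [p,q,r=001]: 11111111  (ones: 8)
  rows 16-23 [p,q,r=010]: 10100101  (ones: 4)
  rows 24-31 [p,q,r=011]: 10101010  (ones: 4)
  rows 32-39 [p,q,r=100]: 01111000  (ones: 4)
  rows 40-47 [p,q,r=101]: 01110111  (ones: 6)
  rows 48-55 [p,q,r=110]: 10100101  (ones: 4)
  rows 56-63 [p,q,r=111]: 10101010  (ones: 4)
Disagreements = 4+8+4+4+4+6+4+4 = 38

38


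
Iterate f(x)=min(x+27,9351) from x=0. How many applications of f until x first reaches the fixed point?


Step 1: x=0, cap=9351, increment=27
Step 2: x grows by 27 each step until capped at 9351; fixed point is x=9351
Step 3: iterations = ceil(9351/27) = 347

347


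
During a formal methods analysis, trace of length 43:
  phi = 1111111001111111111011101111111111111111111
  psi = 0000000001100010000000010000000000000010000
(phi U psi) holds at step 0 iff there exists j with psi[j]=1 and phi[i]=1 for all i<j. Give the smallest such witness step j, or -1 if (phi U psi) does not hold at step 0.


(phi U psi) at 0: need smallest j with psi[j]=1 and phi[i]=1 for all i in [0,j).
Scan from step 0:
  step 0: phi=1, psi=0 -> continue
  step 1: phi=1, psi=0 -> continue
  step 2: phi=1, psi=0 -> continue
  step 3: phi=1, psi=0 -> continue
  step 7: phi=0 -> phi-prefix broken from here
  step 9: psi=1 but phi already failed -> not a witness
  step 10: psi=1 but phi already failed -> not a witness
  step 14: psi=1 but phi already failed -> not a witness
  step 23: psi=1 but phi already failed -> not a witness
  step 38: psi=1 but phi already failed -> not a witness
  end of trace: no witness -> -1
Witness step = -1

-1


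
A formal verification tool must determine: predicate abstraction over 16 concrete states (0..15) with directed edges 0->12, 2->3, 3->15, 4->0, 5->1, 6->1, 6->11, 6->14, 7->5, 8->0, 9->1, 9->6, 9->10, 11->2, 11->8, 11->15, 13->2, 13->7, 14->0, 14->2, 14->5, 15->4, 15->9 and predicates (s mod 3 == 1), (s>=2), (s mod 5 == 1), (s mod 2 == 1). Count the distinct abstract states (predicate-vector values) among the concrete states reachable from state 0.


BFS from 0:
Concrete reachable: {0, 12}
Abstract via predicates (s mod 3 == 1), (s>=2), (s mod 5 == 1), (s mod 2 == 1):
  (0,0,0,0) <- {0}
  (0,1,0,0) <- {12}
Distinct abstract states = 2

2


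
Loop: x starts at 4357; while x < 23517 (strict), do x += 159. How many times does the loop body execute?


Step 1: x goes from 4357 toward 23517 by 159; the body runs while x<23517, so iterations = ceil((bound-start)/step)
Step 2: Distance=19160
Step 3: ceil(19160/159)=121

121


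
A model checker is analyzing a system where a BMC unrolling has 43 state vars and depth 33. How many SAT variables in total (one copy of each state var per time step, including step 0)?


BMC unrolls to depth k, creating one copy of each state var for steps 0..k.
Step count = 33 + 1 = 34 (steps 0 through 33)
Vars per step = 43
Total = 43 * 34 = 1462

1462


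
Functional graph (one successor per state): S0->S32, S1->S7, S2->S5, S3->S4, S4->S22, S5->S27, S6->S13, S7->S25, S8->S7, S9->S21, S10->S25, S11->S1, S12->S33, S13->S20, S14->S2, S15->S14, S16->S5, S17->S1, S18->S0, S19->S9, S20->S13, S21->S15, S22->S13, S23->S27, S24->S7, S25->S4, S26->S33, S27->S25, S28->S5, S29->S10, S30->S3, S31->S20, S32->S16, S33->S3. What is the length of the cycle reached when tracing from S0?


Trace from S0 until a state repeats:
  S0 -> S32 -> S16 -> S5 -> S27 -> S25 -> S4 -> S22 -> S13 -> S20 -> S13
S13 first seen at step 8, revisited at step 10.
Cycle length = 10 - 8 = 2

2


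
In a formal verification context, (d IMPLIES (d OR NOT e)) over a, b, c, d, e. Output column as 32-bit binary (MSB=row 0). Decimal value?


Formula: (d IMPLIES (d OR NOT e)) over a, b, c, d, e (32 rows)
Evaluate each row (bits = a,b,c,d,e, MSB first):
  row 0 [00000]: (0 IMPLIES (0 OR NOT 0)) -> 1
  row 1 [00001]: (0 IMPLIES (0 OR NOT 1)) -> 1
  row 2 [00010]: (1 IMPLIES (1 OR NOT 0)) -> 1
  row 3 [00011]: (1 IMPLIES (1 OR NOT 1)) -> 1
  row 4 [00100]: (0 IMPLIES (0 OR NOT 0)) -> 1
  row 5 [00101]: (0 IMPLIES (0 OR NOT 1)) -> 1
  row 6 [00110]: (1 IMPLIES (1 OR NOT 0)) -> 1
  row 7 [00111]: (1 IMPLIES (1 OR NOT 1)) -> 1
  row 8 [01000]: (0 IMPLIES (0 OR NOT 0)) -> 1
  row 9 [01001]: (0 IMPLIES (0 OR NOT 1)) -> 1
  row 10 [01010]: (1 IMPLIES (1 OR NOT 0)) -> 1
  row 11 [01011]: (1 IMPLIES (1 OR NOT 1)) -> 1
  row 12 [01100]: (0 IMPLIES (0 OR NOT 0)) -> 1
  row 13 [01101]: (0 IMPLIES (0 OR NOT 1)) -> 1
  row 14 [01110]: (1 IMPLIES (1 OR NOT 0)) -> 1
  row 15 [01111]: (1 IMPLIES (1 OR NOT 1)) -> 1
  row 16 [10000]: (0 IMPLIES (0 OR NOT 0)) -> 1
  row 17 [10001]: (0 IMPLIES (0 OR NOT 1)) -> 1
  row 18 [10010]: (1 IMPLIES (1 OR NOT 0)) -> 1
  row 19 [10011]: (1 IMPLIES (1 OR NOT 1)) -> 1
  row 20 [10100]: (0 IMPLIES (0 OR NOT 0)) -> 1
  row 21 [10101]: (0 IMPLIES (0 OR NOT 1)) -> 1
  row 22 [10110]: (1 IMPLIES (1 OR NOT 0)) -> 1
  row 23 [10111]: (1 IMPLIES (1 OR NOT 1)) -> 1
  row 24 [11000]: (0 IMPLIES (0 OR NOT 0)) -> 1
  row 25 [11001]: (0 IMPLIES (0 OR NOT 1)) -> 1
  row 26 [11010]: (1 IMPLIES (1 OR NOT 0)) -> 1
  row 27 [11011]: (1 IMPLIES (1 OR NOT 1)) -> 1
  row 28 [11100]: (0 IMPLIES (0 OR NOT 0)) -> 1
  row 29 [11101]: (0 IMPLIES (0 OR NOT 1)) -> 1
  row 30 [11110]: (1 IMPLIES (1 OR NOT 0)) -> 1
  row 31 [11111]: (1 IMPLIES (1 OR NOT 1)) -> 1
Full result column, 4 rows per line (a,b,c fixed per line; d,e runs 00..11 left to right):
  rows 0-3 [a,b,c=000]: 1111  = hex F
  rows 4-7 [a,b,c=001]: 1111  = hex F
  rows 8-11 [a,b,c=010]: 1111  = hex F
  rows 12-15 [a,b,c=011]: 1111  = hex F
  rows 16-19 [a,b,c=100]: 1111  = hex F
  rows 20-23 [a,b,c=101]: 1111  = hex F
  rows 24-27 [a,b,c=110]: 1111  = hex F
  rows 28-31 [a,b,c=111]: 1111  = hex F
Output column (row 0 .. row 31) = 11111111111111111111111111111111
Output column grouped in 4s = 1111 1111 1111 1111 1111 1111 1111 1111 = 0xFFFFFFFF
Convert to decimal digit by digit (value = value*16 + digit):
  F -> 15
  15*16 + 15 (F) = 255
  255*16 + 15 (F) = 4095
  4095*16 + 15 (F) = 65535
  65535*16 + 15 (F) = 1048575
  1048575*16 + 15 (F) = 16777215
  16777215*16 + 15 (F) = 268435455
  268435455*16 + 15 (F) = 4294967295
Decimal = 4294967295

4294967295


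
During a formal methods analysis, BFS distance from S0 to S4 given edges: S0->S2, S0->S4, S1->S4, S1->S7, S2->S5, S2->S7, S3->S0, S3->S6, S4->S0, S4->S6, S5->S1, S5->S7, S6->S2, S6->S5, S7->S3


BFS layer-by-layer from S0:
  dist 0: {S0}
  dist 1: {S2, S4}
  -> S4 reached at distance 1
Shortest path length = 1

1


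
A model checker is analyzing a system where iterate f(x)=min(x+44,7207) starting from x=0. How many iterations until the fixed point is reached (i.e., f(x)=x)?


Step 1: x=0, cap=7207, increment=44
Step 2: x grows by 44 each step until capped at 7207; fixed point is x=7207
Step 3: iterations = ceil(7207/44) = 164

164


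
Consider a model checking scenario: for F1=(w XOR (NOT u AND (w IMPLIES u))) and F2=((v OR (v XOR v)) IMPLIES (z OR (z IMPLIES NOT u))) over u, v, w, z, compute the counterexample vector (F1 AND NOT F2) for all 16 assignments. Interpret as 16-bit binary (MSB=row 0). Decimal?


F1 = (w XOR (NOT u AND (w IMPLIES u)))
F2 = ((v OR (v XOR v)) IMPLIES (z OR (z IMPLIES NOT u)))
Counterexample to F1=>F2 is where F1=1 and F2=0.
Evaluate each row (bits = u,v,w,z, MSB first):
  row 0 [0000]: F1=1 F2=1 -> F1&~F2 -> 0
  row 1 [0001]: F1=1 F2=1 -> F1&~F2 -> 0
  row 2 [0010]: F1=1 F2=1 -> F1&~F2 -> 0
  row 3 [0011]: F1=1 F2=1 -> F1&~F2 -> 0
  row 4 [0100]: F1=1 F2=1 -> F1&~F2 -> 0
  row 5 [0101]: F1=1 F2=1 -> F1&~F2 -> 0
  row 6 [0110]: F1=1 F2=1 -> F1&~F2 -> 0
  row 7 [0111]: F1=1 F2=1 -> F1&~F2 -> 0
  row 8 [1000]: F1=0 F2=1 -> F1&~F2 -> 0
  row 9 [1001]: F1=0 F2=1 -> F1&~F2 -> 0
  row 10 [1010]: F1=1 F2=1 -> F1&~F2 -> 0
  row 11 [1011]: F1=1 F2=1 -> F1&~F2 -> 0
  row 12 [1100]: F1=0 F2=1 -> F1&~F2 -> 0
  row 13 [1101]: F1=0 F2=1 -> F1&~F2 -> 0
  row 14 [1110]: F1=1 F2=1 -> F1&~F2 -> 0
  row 15 [1111]: F1=1 F2=1 -> F1&~F2 -> 0
Full result column, 4 rows per line (u,v fixed per line; w,z runs 00..11 left to right):
  rows 0-3 [u,v=00]: 0000  = hex 0
  rows 4-7 [u,v=01]: 0000  = hex 0
  rows 8-11 [u,v=10]: 0000  = hex 0
  rows 12-15 [u,v=11]: 0000  = hex 0
Counterexample vector (row 0 .. row 15) = 0000000000000000
Output column grouped in 4s = 0000 0000 0000 0000 = 0x0000
Convert to decimal digit by digit (value = value*16 + digit):
  0 -> 0
  0*16 + 0 = 0
  0*16 + 0 = 0
  0*16 + 0 = 0
Decimal = 0

0


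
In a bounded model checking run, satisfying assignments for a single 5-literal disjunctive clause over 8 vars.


Step 1: Total=2^8=256
Step 2: Unsat when all 5 false: 2^3=8
Step 3: Sat=256-8=248

248


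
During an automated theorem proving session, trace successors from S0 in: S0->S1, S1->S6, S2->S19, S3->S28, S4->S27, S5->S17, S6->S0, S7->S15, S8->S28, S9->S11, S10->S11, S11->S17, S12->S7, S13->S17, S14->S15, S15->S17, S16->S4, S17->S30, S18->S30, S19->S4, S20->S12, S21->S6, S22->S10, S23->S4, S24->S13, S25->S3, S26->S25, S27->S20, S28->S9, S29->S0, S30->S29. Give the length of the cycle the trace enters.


Trace from S0 until a state repeats:
  S0 -> S1 -> S6 -> S0
S0 first seen at step 0, revisited at step 3.
Cycle length = 3 - 0 = 3

3


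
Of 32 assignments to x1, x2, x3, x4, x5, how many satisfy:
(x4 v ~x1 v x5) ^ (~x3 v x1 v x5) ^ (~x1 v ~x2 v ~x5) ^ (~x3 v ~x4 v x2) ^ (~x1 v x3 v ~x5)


CNF with 5 clauses over 5 vars (32 assignments).
An assignment satisfies CNF iff every clause has >=1 true literal.
Check each row (bits = x1,x2,x3,x4,x5; clause T/F shown):
  row 0 [00000]: clauses=TTTTT -> 1
  row 1 [00001]: clauses=TTTTT -> 1
  row 2 [00010]: clauses=TTTTT -> 1
  row 3 [00011]: clauses=TTTTT -> 1
  row 4 [00100]: clauses=TFTTT -> 0
  row 5 [00101]: clauses=TTTTT -> 1
  row 6 [00110]: clauses=TFTFT -> 0
  row 7 [00111]: clauses=TTTFT -> 0
  row 8 [01000]: clauses=TTTTT -> 1
  row 9 [01001]: clauses=TTTTT -> 1
  row 10 [01010]: clauses=TTTTT -> 1
  row 11 [01011]: clauses=TTTTT -> 1
  row 12 [01100]: clauses=TFTTT -> 0
  row 13 [01101]: clauses=TTTTT -> 1
  row 14 [01110]: clauses=TFTTT -> 0
  row 15 [01111]: clauses=TTTTT -> 1
  row 16 [10000]: clauses=FTTTT -> 0
  row 17 [10001]: clauses=TTTTF -> 0
  row 18 [10010]: clauses=TTTTT -> 1
  row 19 [10011]: clauses=TTTTF -> 0
  row 20 [10100]: clauses=FTTTT -> 0
  row 21 [10101]: clauses=TTTTT -> 1
  row 22 [10110]: clauses=TTTFT -> 0
  row 23 [10111]: clauses=TTTFT -> 0
  row 24 [11000]: clauses=FTTTT -> 0
  row 25 [11001]: clauses=TTFTF -> 0
  row 26 [11010]: clauses=TTTTT -> 1
  row 27 [11011]: clauses=TTFTF -> 0
  row 28 [11100]: clauses=FTTTT -> 0
  row 29 [11101]: clauses=TTFTT -> 0
  row 30 [11110]: clauses=TTTTT -> 1
  row 31 [11111]: clauses=TTFTT -> 0
Full result column, 8 rows per line (x1,x2 fixed per line; x3,x4,x5 runs 000..111 left to right):
  rows 0-7 [x1,x2=00]: 11110100  (ones: 5)
  rows 8-15 [x1,x2=01]: 11110101  (ones: 6)
  rows 16-23 [x1,x2=10]: 00100100  (ones: 2)
  rows 24-31 [x1,x2=11]: 00100010  (ones: 2)
Satisfying assignments = 5+6+2+2 = 15

15


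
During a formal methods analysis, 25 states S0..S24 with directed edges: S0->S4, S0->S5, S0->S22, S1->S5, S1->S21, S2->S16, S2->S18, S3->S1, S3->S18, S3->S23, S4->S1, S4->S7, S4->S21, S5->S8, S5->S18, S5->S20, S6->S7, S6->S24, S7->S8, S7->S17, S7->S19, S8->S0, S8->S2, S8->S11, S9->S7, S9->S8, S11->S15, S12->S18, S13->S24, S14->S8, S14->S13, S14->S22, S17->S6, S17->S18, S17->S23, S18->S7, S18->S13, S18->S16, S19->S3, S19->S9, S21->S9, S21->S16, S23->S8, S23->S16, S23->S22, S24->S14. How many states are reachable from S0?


BFS from S0:
  layer 0: {S0}
  layer 1: {S4, S5, S22}
  layer 2: {S1, S7, S8, S18, S20, S21}
  layer 3: {S2, S9, S11, S13, S16, S17, S19}
  layer 4: {S3, S6, S15, S23, S24}
  layer 5: {S14}
Reachable set: {S0, S1, S2, S3, S4, S5, S6, S7, S8, S9, S11, S13, S14, S15, S16, S17, S18, S19, S20, S21, S22, S23, S24}
Count = 23

23


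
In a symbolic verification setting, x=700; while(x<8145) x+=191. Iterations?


Step 1: x goes from 700 toward 8145 by 191; the body runs while x<8145, so iterations = ceil((bound-start)/step)
Step 2: Distance=7445
Step 3: ceil(7445/191)=39

39


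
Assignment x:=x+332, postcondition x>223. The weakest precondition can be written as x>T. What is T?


Formula: wp(x:=E, P) = P[E/x] (substitute E for x in postcondition)
Step 1: Postcondition: x>223
Step 2: Substitute x+332 for x: x+332>223
Step 3: Solve for x: x > 223-332 = -109

-109


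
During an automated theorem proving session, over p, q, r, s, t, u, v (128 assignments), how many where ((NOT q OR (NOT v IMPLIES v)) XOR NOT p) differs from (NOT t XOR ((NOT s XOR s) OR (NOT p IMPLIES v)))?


F1 = ((NOT q OR (NOT v IMPLIES v)) XOR NOT p)
F2 = (NOT t XOR ((NOT s XOR s) OR (NOT p IMPLIES v)))
Evaluate both on each of 128 rows (bits = p,q,r,s,t,u,v):
  row 0 [0000000]: F1=0 F2=0 -> 0
  row 1 [0000001]: F1=0 F2=0 -> 0
  row 2 [0000010]: F1=0 F2=0 -> 0
  row 3 [0000011]: F1=0 F2=0 -> 0
  row 4 [0000100]: F1=0 F2=1 (differ) -> 1
  (every remaining row is evaluated the same way; all 128 results are listed next)
Full result column, 8 rows per line (p,q,r,s fixed per line; t,u,v runs 000..111 left to right):
  rows 0-7 [p,q,r,s=0000]: 00001111  (ones: 4)
  rows 8-15 [p,q,r,s=0001]: 00001111  (ones: 4)
  rows 16-23 [p,q,r,s=0010]: 00001111  (ones: 4)
  rows 24-31 [p,q,r,s=0011]: 00001111  (ones: 4)
  rows 32-39 [p,q,r,s=0100]: 10100101  (ones: 4)
  rows 40-47 [p,q,r,s=0101]: 10100101  (ones: 4)
  rows 48-55 [p,q,r,s=0110]: 10100101  (ones: 4)
  rows 56-63 [p,q,r,s=0111]: 10100101  (ones: 4)
  rows 64-71 [p,q,r,s=1000]: 11110000  (ones: 4)
  rows 72-79 [p,q,r,s=1001]: 11110000  (ones: 4)
  rows 80-87 [p,q,r,s=1010]: 11110000  (ones: 4)
  rows 88-95 [p,q,r,s=1011]: 11110000  (ones: 4)
  rows 96-103 [p,q,r,s=1100]: 01011010  (ones: 4)
  rows 104-111 [p,q,r,s=1101]: 01011010  (ones: 4)
  rows 112-119 [p,q,r,s=1110]: 01011010  (ones: 4)
  rows 120-127 [p,q,r,s=1111]: 01011010  (ones: 4)
Disagreements = 4+4+4+4+4+4+4+4+4+4+4+4+4+4+4+4 = 64

64


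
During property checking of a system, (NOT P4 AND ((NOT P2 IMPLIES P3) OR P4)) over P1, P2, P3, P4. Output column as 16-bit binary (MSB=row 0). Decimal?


Formula: (NOT P4 AND ((NOT P2 IMPLIES P3) OR P4)) over P1, P2, P3, P4 (16 rows)
Evaluate each row (bits = P1,P2,P3,P4, MSB first):
  row 0 [0000]: (NOT 0 AND ((NOT 0 IMPLIES 0) OR 0)) -> 0
  row 1 [0001]: (NOT 1 AND ((NOT 0 IMPLIES 0) OR 1)) -> 0
  row 2 [0010]: (NOT 0 AND ((NOT 0 IMPLIES 1) OR 0)) -> 1
  row 3 [0011]: (NOT 1 AND ((NOT 0 IMPLIES 1) OR 1)) -> 0
  row 4 [0100]: (NOT 0 AND ((NOT 1 IMPLIES 0) OR 0)) -> 1
  row 5 [0101]: (NOT 1 AND ((NOT 1 IMPLIES 0) OR 1)) -> 0
  row 6 [0110]: (NOT 0 AND ((NOT 1 IMPLIES 1) OR 0)) -> 1
  row 7 [0111]: (NOT 1 AND ((NOT 1 IMPLIES 1) OR 1)) -> 0
  row 8 [1000]: (NOT 0 AND ((NOT 0 IMPLIES 0) OR 0)) -> 0
  row 9 [1001]: (NOT 1 AND ((NOT 0 IMPLIES 0) OR 1)) -> 0
  row 10 [1010]: (NOT 0 AND ((NOT 0 IMPLIES 1) OR 0)) -> 1
  row 11 [1011]: (NOT 1 AND ((NOT 0 IMPLIES 1) OR 1)) -> 0
  row 12 [1100]: (NOT 0 AND ((NOT 1 IMPLIES 0) OR 0)) -> 1
  row 13 [1101]: (NOT 1 AND ((NOT 1 IMPLIES 0) OR 1)) -> 0
  row 14 [1110]: (NOT 0 AND ((NOT 1 IMPLIES 1) OR 0)) -> 1
  row 15 [1111]: (NOT 1 AND ((NOT 1 IMPLIES 1) OR 1)) -> 0
Full result column, 4 rows per line (P1,P2 fixed per line; P3,P4 runs 00..11 left to right):
  rows 0-3 [P1,P2=00]: 0010  = hex 2
  rows 4-7 [P1,P2=01]: 1010  = hex A
  rows 8-11 [P1,P2=10]: 0010  = hex 2
  rows 12-15 [P1,P2=11]: 1010  = hex A
Output column (row 0 .. row 15) = 0010101000101010
Output column grouped in 4s = 0010 1010 0010 1010 = 0x2A2A
Convert to decimal digit by digit (value = value*16 + digit):
  2 -> 2
  2*16 + 10 (A) = 42
  42*16 + 2 = 674
  674*16 + 10 (A) = 10794
Decimal = 10794

10794


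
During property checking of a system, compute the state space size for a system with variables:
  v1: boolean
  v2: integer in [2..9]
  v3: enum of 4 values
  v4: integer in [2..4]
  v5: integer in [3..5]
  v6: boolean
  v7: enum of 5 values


State space = product of domain sizes of all variables.
Domain sizes:
  v1 (boolean): 2
  v2 (integer in [2..9]): 8
  v3 (enum of 4 values): 4
  v4 (integer in [2..4]): 3
  v5 (integer in [3..5]): 3
  v6 (boolean): 2
  v7 (enum of 5 values): 5
Product = 2 * 8 * 4 * 3 * 3 * 2 * 5 = 5760

5760


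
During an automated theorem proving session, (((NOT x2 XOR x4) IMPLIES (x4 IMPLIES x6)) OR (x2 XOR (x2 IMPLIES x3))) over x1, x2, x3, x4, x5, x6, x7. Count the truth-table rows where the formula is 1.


Formula: (((NOT x2 XOR x4) IMPLIES (x4 IMPLIES x6)) OR (x2 XOR (x2 IMPLIES x3))) over 7 vars (128 rows)
Evaluate each row (x1, x2, x3, x4, x5, x6, x7 as bits, MSB first):
  row 0 [0000000]: (((NOT 0 XOR 0) IMPLIES (0 IMPLIES 0)) OR (0 XOR (0 IMPLIES 0))) -> 1
  row 1 [0000001]: (((NOT 0 XOR 0) IMPLIES (0 IMPLIES 0)) OR (0 XOR (0 IMPLIES 0))) -> 1
  row 2 [0000010]: (((NOT 0 XOR 0) IMPLIES (0 IMPLIES 1)) OR (0 XOR (0 IMPLIES 0))) -> 1
  row 3 [0000011]: (((NOT 0 XOR 0) IMPLIES (0 IMPLIES 1)) OR (0 XOR (0 IMPLIES 0))) -> 1
  row 4 [0000100]: (((NOT 0 XOR 0) IMPLIES (0 IMPLIES 0)) OR (0 XOR (0 IMPLIES 0))) -> 1
  (every remaining row is evaluated the same way; all 128 results are listed next)
Full result column, 8 rows per line (x1,x2,x3,x4 fixed per line; x5,x6,x7 runs 000..111 left to right):
  rows 0-7 [x1,x2,x3,x4=0000]: 11111111  (ones: 8)
  rows 8-15 [x1,x2,x3,x4=0001]: 11111111  (ones: 8)
  rows 16-23 [x1,x2,x3,x4=0010]: 11111111  (ones: 8)
  rows 24-31 [x1,x2,x3,x4=0011]: 11111111  (ones: 8)
  rows 32-39 [x1,x2,x3,x4=0100]: 11111111  (ones: 8)
  rows 40-47 [x1,x2,x3,x4=0101]: 11111111  (ones: 8)
  rows 48-55 [x1,x2,x3,x4=0110]: 11111111  (ones: 8)
  rows 56-63 [x1,x2,x3,x4=0111]: 00110011  (ones: 4)
  rows 64-71 [x1,x2,x3,x4=1000]: 11111111  (ones: 8)
  rows 72-79 [x1,x2,x3,x4=1001]: 11111111  (ones: 8)
  rows 80-87 [x1,x2,x3,x4=1010]: 11111111  (ones: 8)
  rows 88-95 [x1,x2,x3,x4=1011]: 11111111  (ones: 8)
  rows 96-103 [x1,x2,x3,x4=1100]: 11111111  (ones: 8)
  rows 104-111 [x1,x2,x3,x4=1101]: 11111111  (ones: 8)
  rows 112-119 [x1,x2,x3,x4=1110]: 11111111  (ones: 8)
  rows 120-127 [x1,x2,x3,x4=1111]: 00110011  (ones: 4)
Count of 1-rows = 8+8+8+8+8+8+8+4+8+8+8+8+8+8+8+4 = 120

120


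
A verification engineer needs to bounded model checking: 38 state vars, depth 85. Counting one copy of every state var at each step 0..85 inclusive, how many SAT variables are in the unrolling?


BMC unrolls to depth k, creating one copy of each state var for steps 0..k.
Step count = 85 + 1 = 86 (steps 0 through 85)
Vars per step = 38
Total = 38 * 86 = 3268

3268


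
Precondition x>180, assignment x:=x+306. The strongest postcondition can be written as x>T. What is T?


Formula: sp(P, x:=E) = exists old_x. (x = E[old_x/x]) AND P[old_x/x] (old_x is the value of x before the assignment; eliminate old_x by solving x = E[old_x/x] for old_x)
Step 1: Precondition P: x>180, i.e. old_x > 180
Step 2: Assignment gives x = old_x + 306, so old_x = x - 306
Step 3: Substitute into P: x - 306 > 180
Step 4: Simplify: x > 180+306 = 486

486


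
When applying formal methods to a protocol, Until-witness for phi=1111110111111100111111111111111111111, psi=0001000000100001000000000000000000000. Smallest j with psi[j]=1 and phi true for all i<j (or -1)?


(phi U psi) at 0: need smallest j with psi[j]=1 and phi[i]=1 for all i in [0,j).
Scan from step 0:
  step 0: phi=1, psi=0 -> continue
  step 1: phi=1, psi=0 -> continue
  step 2: phi=1, psi=0 -> continue
  step 3: psi=1 and phi held for [0,3) -> witness found
Witness step = 3

3


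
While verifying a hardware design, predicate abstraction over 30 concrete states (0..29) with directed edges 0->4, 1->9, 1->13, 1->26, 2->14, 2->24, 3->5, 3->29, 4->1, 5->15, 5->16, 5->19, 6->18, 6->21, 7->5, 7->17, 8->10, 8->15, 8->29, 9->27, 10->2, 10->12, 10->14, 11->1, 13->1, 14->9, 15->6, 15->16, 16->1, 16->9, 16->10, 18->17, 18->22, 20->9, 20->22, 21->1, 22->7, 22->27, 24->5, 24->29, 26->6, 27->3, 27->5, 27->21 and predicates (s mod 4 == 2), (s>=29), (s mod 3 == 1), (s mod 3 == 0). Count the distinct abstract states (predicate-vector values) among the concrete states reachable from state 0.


BFS from 0:
Concrete reachable: {0, 1, 2, 3, 4, 5, 6, 7, 9, 10, 12, 13, 14, 15, 16, 17, 18, 19, 21, 22, 24, 26, 27, 29}
Abstract via predicates (s mod 4 == 2), (s>=29), (s mod 3 == 1), (s mod 3 == 0):
  (0,0,0,0) <- {5, 17}
  (0,0,0,1) <- {0, 3, 9, 12, 15, 21, 24, 27}
  (0,0,1,0) <- {1, 4, 7, 13, 16, 19}
  (0,1,0,0) <- {29}
  (1,0,0,0) <- {2, 14, 26}
  (1,0,0,1) <- {6, 18}
  (1,0,1,0) <- {10, 22}
Distinct abstract states = 7

7


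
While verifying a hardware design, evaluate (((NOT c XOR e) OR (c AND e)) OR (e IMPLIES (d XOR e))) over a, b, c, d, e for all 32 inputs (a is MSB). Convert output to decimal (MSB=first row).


Formula: (((NOT c XOR e) OR (c AND e)) OR (e IMPLIES (d XOR e))) over a, b, c, d, e (32 rows)
Evaluate each row (bits = a,b,c,d,e, MSB first):
  row 0 [00000]: (((NOT 0 XOR 0) OR (0 AND 0)) OR (0 IMPLIES (0 XOR 0))) -> 1
  row 1 [00001]: (((NOT 0 XOR 1) OR (0 AND 1)) OR (1 IMPLIES (0 XOR 1))) -> 1
  row 2 [00010]: (((NOT 0 XOR 0) OR (0 AND 0)) OR (0 IMPLIES (1 XOR 0))) -> 1
  row 3 [00011]: (((NOT 0 XOR 1) OR (0 AND 1)) OR (1 IMPLIES (1 XOR 1))) -> 0
  row 4 [00100]: (((NOT 1 XOR 0) OR (1 AND 0)) OR (0 IMPLIES (0 XOR 0))) -> 1
  row 5 [00101]: (((NOT 1 XOR 1) OR (1 AND 1)) OR (1 IMPLIES (0 XOR 1))) -> 1
  row 6 [00110]: (((NOT 1 XOR 0) OR (1 AND 0)) OR (0 IMPLIES (1 XOR 0))) -> 1
  row 7 [00111]: (((NOT 1 XOR 1) OR (1 AND 1)) OR (1 IMPLIES (1 XOR 1))) -> 1
  row 8 [01000]: (((NOT 0 XOR 0) OR (0 AND 0)) OR (0 IMPLIES (0 XOR 0))) -> 1
  row 9 [01001]: (((NOT 0 XOR 1) OR (0 AND 1)) OR (1 IMPLIES (0 XOR 1))) -> 1
  row 10 [01010]: (((NOT 0 XOR 0) OR (0 AND 0)) OR (0 IMPLIES (1 XOR 0))) -> 1
  row 11 [01011]: (((NOT 0 XOR 1) OR (0 AND 1)) OR (1 IMPLIES (1 XOR 1))) -> 0
  row 12 [01100]: (((NOT 1 XOR 0) OR (1 AND 0)) OR (0 IMPLIES (0 XOR 0))) -> 1
  row 13 [01101]: (((NOT 1 XOR 1) OR (1 AND 1)) OR (1 IMPLIES (0 XOR 1))) -> 1
  row 14 [01110]: (((NOT 1 XOR 0) OR (1 AND 0)) OR (0 IMPLIES (1 XOR 0))) -> 1
  row 15 [01111]: (((NOT 1 XOR 1) OR (1 AND 1)) OR (1 IMPLIES (1 XOR 1))) -> 1
  row 16 [10000]: (((NOT 0 XOR 0) OR (0 AND 0)) OR (0 IMPLIES (0 XOR 0))) -> 1
  row 17 [10001]: (((NOT 0 XOR 1) OR (0 AND 1)) OR (1 IMPLIES (0 XOR 1))) -> 1
  row 18 [10010]: (((NOT 0 XOR 0) OR (0 AND 0)) OR (0 IMPLIES (1 XOR 0))) -> 1
  row 19 [10011]: (((NOT 0 XOR 1) OR (0 AND 1)) OR (1 IMPLIES (1 XOR 1))) -> 0
  row 20 [10100]: (((NOT 1 XOR 0) OR (1 AND 0)) OR (0 IMPLIES (0 XOR 0))) -> 1
  row 21 [10101]: (((NOT 1 XOR 1) OR (1 AND 1)) OR (1 IMPLIES (0 XOR 1))) -> 1
  row 22 [10110]: (((NOT 1 XOR 0) OR (1 AND 0)) OR (0 IMPLIES (1 XOR 0))) -> 1
  row 23 [10111]: (((NOT 1 XOR 1) OR (1 AND 1)) OR (1 IMPLIES (1 XOR 1))) -> 1
  row 24 [11000]: (((NOT 0 XOR 0) OR (0 AND 0)) OR (0 IMPLIES (0 XOR 0))) -> 1
  row 25 [11001]: (((NOT 0 XOR 1) OR (0 AND 1)) OR (1 IMPLIES (0 XOR 1))) -> 1
  row 26 [11010]: (((NOT 0 XOR 0) OR (0 AND 0)) OR (0 IMPLIES (1 XOR 0))) -> 1
  row 27 [11011]: (((NOT 0 XOR 1) OR (0 AND 1)) OR (1 IMPLIES (1 XOR 1))) -> 0
  row 28 [11100]: (((NOT 1 XOR 0) OR (1 AND 0)) OR (0 IMPLIES (0 XOR 0))) -> 1
  row 29 [11101]: (((NOT 1 XOR 1) OR (1 AND 1)) OR (1 IMPLIES (0 XOR 1))) -> 1
  row 30 [11110]: (((NOT 1 XOR 0) OR (1 AND 0)) OR (0 IMPLIES (1 XOR 0))) -> 1
  row 31 [11111]: (((NOT 1 XOR 1) OR (1 AND 1)) OR (1 IMPLIES (1 XOR 1))) -> 1
Full result column, 4 rows per line (a,b,c fixed per line; d,e runs 00..11 left to right):
  rows 0-3 [a,b,c=000]: 1110  = hex E
  rows 4-7 [a,b,c=001]: 1111  = hex F
  rows 8-11 [a,b,c=010]: 1110  = hex E
  rows 12-15 [a,b,c=011]: 1111  = hex F
  rows 16-19 [a,b,c=100]: 1110  = hex E
  rows 20-23 [a,b,c=101]: 1111  = hex F
  rows 24-27 [a,b,c=110]: 1110  = hex E
  rows 28-31 [a,b,c=111]: 1111  = hex F
Output column (row 0 .. row 31) = 11101111111011111110111111101111
Output column grouped in 4s = 1110 1111 1110 1111 1110 1111 1110 1111 = 0xEFEFEFEF
Convert to decimal digit by digit (value = value*16 + digit):
  E -> 14
  14*16 + 15 (F) = 239
  239*16 + 14 (E) = 3838
  3838*16 + 15 (F) = 61423
  61423*16 + 14 (E) = 982782
  982782*16 + 15 (F) = 15724527
  15724527*16 + 14 (E) = 251592446
  251592446*16 + 15 (F) = 4025479151
Decimal = 4025479151

4025479151


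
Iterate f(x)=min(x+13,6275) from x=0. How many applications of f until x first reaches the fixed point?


Step 1: x=0, cap=6275, increment=13
Step 2: x grows by 13 each step until capped at 6275; fixed point is x=6275
Step 3: iterations = ceil(6275/13) = 483

483


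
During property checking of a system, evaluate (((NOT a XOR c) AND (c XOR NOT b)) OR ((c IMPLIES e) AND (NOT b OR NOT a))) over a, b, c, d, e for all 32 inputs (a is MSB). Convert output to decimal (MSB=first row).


Formula: (((NOT a XOR c) AND (c XOR NOT b)) OR ((c IMPLIES e) AND (NOT b OR NOT a))) over a, b, c, d, e (32 rows)
Evaluate each row (bits = a,b,c,d,e, MSB first):
  row 0 [00000]: (((NOT 0 XOR 0) AND (0 XOR NOT 0)) OR ((0 IMPLIES 0) AND (NOT 0 OR NOT 0))) -> 1
  row 1 [00001]: (((NOT 0 XOR 0) AND (0 XOR NOT 0)) OR ((0 IMPLIES 1) AND (NOT 0 OR NOT 0))) -> 1
  row 2 [00010]: (((NOT 0 XOR 0) AND (0 XOR NOT 0)) OR ((0 IMPLIES 0) AND (NOT 0 OR NOT 0))) -> 1
  row 3 [00011]: (((NOT 0 XOR 0) AND (0 XOR NOT 0)) OR ((0 IMPLIES 1) AND (NOT 0 OR NOT 0))) -> 1
  row 4 [00100]: (((NOT 0 XOR 1) AND (1 XOR NOT 0)) OR ((1 IMPLIES 0) AND (NOT 0 OR NOT 0))) -> 0
  row 5 [00101]: (((NOT 0 XOR 1) AND (1 XOR NOT 0)) OR ((1 IMPLIES 1) AND (NOT 0 OR NOT 0))) -> 1
  row 6 [00110]: (((NOT 0 XOR 1) AND (1 XOR NOT 0)) OR ((1 IMPLIES 0) AND (NOT 0 OR NOT 0))) -> 0
  row 7 [00111]: (((NOT 0 XOR 1) AND (1 XOR NOT 0)) OR ((1 IMPLIES 1) AND (NOT 0 OR NOT 0))) -> 1
  row 8 [01000]: (((NOT 0 XOR 0) AND (0 XOR NOT 1)) OR ((0 IMPLIES 0) AND (NOT 1 OR NOT 0))) -> 1
  row 9 [01001]: (((NOT 0 XOR 0) AND (0 XOR NOT 1)) OR ((0 IMPLIES 1) AND (NOT 1 OR NOT 0))) -> 1
  row 10 [01010]: (((NOT 0 XOR 0) AND (0 XOR NOT 1)) OR ((0 IMPLIES 0) AND (NOT 1 OR NOT 0))) -> 1
  row 11 [01011]: (((NOT 0 XOR 0) AND (0 XOR NOT 1)) OR ((0 IMPLIES 1) AND (NOT 1 OR NOT 0))) -> 1
  row 12 [01100]: (((NOT 0 XOR 1) AND (1 XOR NOT 1)) OR ((1 IMPLIES 0) AND (NOT 1 OR NOT 0))) -> 0
  row 13 [01101]: (((NOT 0 XOR 1) AND (1 XOR NOT 1)) OR ((1 IMPLIES 1) AND (NOT 1 OR NOT 0))) -> 1
  row 14 [01110]: (((NOT 0 XOR 1) AND (1 XOR NOT 1)) OR ((1 IMPLIES 0) AND (NOT 1 OR NOT 0))) -> 0
  row 15 [01111]: (((NOT 0 XOR 1) AND (1 XOR NOT 1)) OR ((1 IMPLIES 1) AND (NOT 1 OR NOT 0))) -> 1
  row 16 [10000]: (((NOT 1 XOR 0) AND (0 XOR NOT 0)) OR ((0 IMPLIES 0) AND (NOT 0 OR NOT 1))) -> 1
  row 17 [10001]: (((NOT 1 XOR 0) AND (0 XOR NOT 0)) OR ((0 IMPLIES 1) AND (NOT 0 OR NOT 1))) -> 1
  row 18 [10010]: (((NOT 1 XOR 0) AND (0 XOR NOT 0)) OR ((0 IMPLIES 0) AND (NOT 0 OR NOT 1))) -> 1
  row 19 [10011]: (((NOT 1 XOR 0) AND (0 XOR NOT 0)) OR ((0 IMPLIES 1) AND (NOT 0 OR NOT 1))) -> 1
  row 20 [10100]: (((NOT 1 XOR 1) AND (1 XOR NOT 0)) OR ((1 IMPLIES 0) AND (NOT 0 OR NOT 1))) -> 0
  row 21 [10101]: (((NOT 1 XOR 1) AND (1 XOR NOT 0)) OR ((1 IMPLIES 1) AND (NOT 0 OR NOT 1))) -> 1
  row 22 [10110]: (((NOT 1 XOR 1) AND (1 XOR NOT 0)) OR ((1 IMPLIES 0) AND (NOT 0 OR NOT 1))) -> 0
  row 23 [10111]: (((NOT 1 XOR 1) AND (1 XOR NOT 0)) OR ((1 IMPLIES 1) AND (NOT 0 OR NOT 1))) -> 1
  row 24 [11000]: (((NOT 1 XOR 0) AND (0 XOR NOT 1)) OR ((0 IMPLIES 0) AND (NOT 1 OR NOT 1))) -> 0
  row 25 [11001]: (((NOT 1 XOR 0) AND (0 XOR NOT 1)) OR ((0 IMPLIES 1) AND (NOT 1 OR NOT 1))) -> 0
  row 26 [11010]: (((NOT 1 XOR 0) AND (0 XOR NOT 1)) OR ((0 IMPLIES 0) AND (NOT 1 OR NOT 1))) -> 0
  row 27 [11011]: (((NOT 1 XOR 0) AND (0 XOR NOT 1)) OR ((0 IMPLIES 1) AND (NOT 1 OR NOT 1))) -> 0
  row 28 [11100]: (((NOT 1 XOR 1) AND (1 XOR NOT 1)) OR ((1 IMPLIES 0) AND (NOT 1 OR NOT 1))) -> 1
  row 29 [11101]: (((NOT 1 XOR 1) AND (1 XOR NOT 1)) OR ((1 IMPLIES 1) AND (NOT 1 OR NOT 1))) -> 1
  row 30 [11110]: (((NOT 1 XOR 1) AND (1 XOR NOT 1)) OR ((1 IMPLIES 0) AND (NOT 1 OR NOT 1))) -> 1
  row 31 [11111]: (((NOT 1 XOR 1) AND (1 XOR NOT 1)) OR ((1 IMPLIES 1) AND (NOT 1 OR NOT 1))) -> 1
Full result column, 4 rows per line (a,b,c fixed per line; d,e runs 00..11 left to right):
  rows 0-3 [a,b,c=000]: 1111  = hex F
  rows 4-7 [a,b,c=001]: 0101  = hex 5
  rows 8-11 [a,b,c=010]: 1111  = hex F
  rows 12-15 [a,b,c=011]: 0101  = hex 5
  rows 16-19 [a,b,c=100]: 1111  = hex F
  rows 20-23 [a,b,c=101]: 0101  = hex 5
  rows 24-27 [a,b,c=110]: 0000  = hex 0
  rows 28-31 [a,b,c=111]: 1111  = hex F
Output column (row 0 .. row 31) = 11110101111101011111010100001111
Output column grouped in 4s = 1111 0101 1111 0101 1111 0101 0000 1111 = 0xF5F5F50F
Convert to decimal digit by digit (value = value*16 + digit):
  F -> 15
  15*16 + 5 = 245
  245*16 + 15 (F) = 3935
  3935*16 + 5 = 62965
  62965*16 + 15 (F) = 1007455
  1007455*16 + 5 = 16119285
  16119285*16 + 0 = 257908560
  257908560*16 + 15 (F) = 4126536975
Decimal = 4126536975

4126536975


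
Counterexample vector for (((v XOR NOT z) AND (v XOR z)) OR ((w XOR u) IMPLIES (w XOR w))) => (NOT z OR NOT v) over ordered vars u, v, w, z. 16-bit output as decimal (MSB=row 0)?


F1 = (((v XOR NOT z) AND (v XOR z)) OR ((w XOR u) IMPLIES (w XOR w)))
F2 = (NOT z OR NOT v)
Counterexample to F1=>F2 is where F1=1 and F2=0.
Evaluate each row (bits = u,v,w,z, MSB first):
  row 0 [0000]: F1=1 F2=1 -> F1&~F2 -> 0
  row 1 [0001]: F1=1 F2=1 -> F1&~F2 -> 0
  row 2 [0010]: F1=0 F2=1 -> F1&~F2 -> 0
  row 3 [0011]: F1=0 F2=1 -> F1&~F2 -> 0
  row 4 [0100]: F1=1 F2=1 -> F1&~F2 -> 0
  row 5 [0101]: F1=1 F2=0 -> F1&~F2 -> 1
  row 6 [0110]: F1=0 F2=1 -> F1&~F2 -> 0
  row 7 [0111]: F1=0 F2=0 -> F1&~F2 -> 0
  row 8 [1000]: F1=0 F2=1 -> F1&~F2 -> 0
  row 9 [1001]: F1=0 F2=1 -> F1&~F2 -> 0
  row 10 [1010]: F1=1 F2=1 -> F1&~F2 -> 0
  row 11 [1011]: F1=1 F2=1 -> F1&~F2 -> 0
  row 12 [1100]: F1=0 F2=1 -> F1&~F2 -> 0
  row 13 [1101]: F1=0 F2=0 -> F1&~F2 -> 0
  row 14 [1110]: F1=1 F2=1 -> F1&~F2 -> 0
  row 15 [1111]: F1=1 F2=0 -> F1&~F2 -> 1
Full result column, 4 rows per line (u,v fixed per line; w,z runs 00..11 left to right):
  rows 0-3 [u,v=00]: 0000  = hex 0
  rows 4-7 [u,v=01]: 0100  = hex 4
  rows 8-11 [u,v=10]: 0000  = hex 0
  rows 12-15 [u,v=11]: 0001  = hex 1
Counterexample vector (row 0 .. row 15) = 0000010000000001
Output column grouped in 4s = 0000 0100 0000 0001 = 0x0401
Convert to decimal digit by digit (value = value*16 + digit):
  0 -> 0
  0*16 + 4 = 4
  4*16 + 0 = 64
  64*16 + 1 = 1025
Decimal = 1025

1025
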